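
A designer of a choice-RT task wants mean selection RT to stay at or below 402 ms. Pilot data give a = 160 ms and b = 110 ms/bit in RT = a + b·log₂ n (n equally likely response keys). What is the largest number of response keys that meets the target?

110·log₂ n ≤ 402 − 160 = 242, giving log₂ n ≤ 2.2000 and n ≤ 4.595. The largest whole number is 4.

4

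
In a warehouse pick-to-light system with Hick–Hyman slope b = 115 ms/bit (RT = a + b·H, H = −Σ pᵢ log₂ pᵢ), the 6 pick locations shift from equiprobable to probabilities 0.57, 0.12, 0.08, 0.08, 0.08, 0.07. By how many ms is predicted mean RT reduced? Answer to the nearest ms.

The RT saving is b·ΔH. Equiprobable H₀ = log₂(6) = 2.5850 bits; with the given probabilities H = 1.9724 bits.
b·(H₀ − H) = 115 × (2.5850 − 1.9724) = 70.44 ms.

70 ms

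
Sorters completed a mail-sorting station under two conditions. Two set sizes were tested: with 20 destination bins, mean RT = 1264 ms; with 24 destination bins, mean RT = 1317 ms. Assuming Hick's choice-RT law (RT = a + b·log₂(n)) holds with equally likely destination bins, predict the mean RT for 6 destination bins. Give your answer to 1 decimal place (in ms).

914.0 ms

Solve the two-equation system in a and b:
  b = (1317 − 1264) / (log₂ 24 − log₂ 20) = 53 / (4.5850 − 4.3219) = 201.495 ms/bit
  a = 1264 − 201.495 × 4.3219 = 393.155 ms
Then RT(6) = 393.155 + 201.495 × log₂ 6 = 393.155 + 201.495 × 2.5850 ≈ 914.011 ms.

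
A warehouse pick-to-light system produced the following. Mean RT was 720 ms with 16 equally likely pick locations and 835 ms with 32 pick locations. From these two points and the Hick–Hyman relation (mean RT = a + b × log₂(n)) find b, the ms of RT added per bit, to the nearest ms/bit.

The slope on a log₂ axis is (835 − 720) / (5 − 4) = 115 ms/bit.

115 ms/bit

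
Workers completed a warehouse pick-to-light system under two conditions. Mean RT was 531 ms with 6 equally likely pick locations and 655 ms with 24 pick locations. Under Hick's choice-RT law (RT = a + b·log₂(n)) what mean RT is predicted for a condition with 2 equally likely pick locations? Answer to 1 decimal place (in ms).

Fit slope and intercept:
  b = (655 − 531) / (log₂ 24 − log₂ 6) = 124 / (4.5850 − 2.5850) = 62.000 ms/bit
  a = 531 − 62.000 × 2.5850 = 370.732 ms
Then RT(2) = 370.732 + 62.000 × log₂ 2 = 370.732 + 62.000 × 1 ≈ 432.732 ms.

432.7 ms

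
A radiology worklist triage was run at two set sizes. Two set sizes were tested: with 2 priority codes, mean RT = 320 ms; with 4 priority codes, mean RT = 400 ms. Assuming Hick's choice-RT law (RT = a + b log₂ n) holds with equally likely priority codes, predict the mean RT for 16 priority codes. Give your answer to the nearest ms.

Fit slope and intercept:
  b = (400 − 320) / (log₂ 4 − log₂ 2) = 80 / (2 − 1) = 80 ms/bit
  a = 320 − 80 × 1 = 240 ms
Then RT(16) = 240 + 80 × log₂ 16 = 240 + 80 × 4 ≈ 560.000 ms.

560 ms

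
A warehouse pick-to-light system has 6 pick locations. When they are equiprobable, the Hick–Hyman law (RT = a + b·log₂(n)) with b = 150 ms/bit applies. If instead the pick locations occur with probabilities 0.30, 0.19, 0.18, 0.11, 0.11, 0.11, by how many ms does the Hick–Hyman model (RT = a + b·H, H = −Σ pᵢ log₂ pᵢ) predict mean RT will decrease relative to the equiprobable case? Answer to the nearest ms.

Equiprobable entropy H₀ = log₂ 6 = 2.5850 bits.
Skewed entropy H = −Σ pᵢ log₂ pᵢ = 2.4725 bits.
ΔRT = b·(H₀ − H) = 150 × 0.1125 = 16.87 ms.

17 ms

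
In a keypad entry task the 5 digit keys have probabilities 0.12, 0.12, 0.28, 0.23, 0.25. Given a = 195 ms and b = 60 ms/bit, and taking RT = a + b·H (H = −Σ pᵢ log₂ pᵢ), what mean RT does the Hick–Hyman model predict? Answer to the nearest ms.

329 ms

H = 0.12·log₂(1/0.12) + 0.12·log₂(1/0.12) + 0.28·log₂(1/0.28) + 0.23·log₂(1/0.23) + 0.25·log₂(1/0.25) = 2.2360 bits.
RT = 195 + 60 × 2.2360 = 329.16 ms.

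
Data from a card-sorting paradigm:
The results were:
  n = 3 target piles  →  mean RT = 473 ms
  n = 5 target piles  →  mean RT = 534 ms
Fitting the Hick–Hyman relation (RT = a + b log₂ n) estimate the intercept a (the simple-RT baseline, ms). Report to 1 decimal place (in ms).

b = (RT₂ − RT₁)/(log₂ n₂ − log₂ n₁) = (534 − 473)/(2.3219 − 1.5850) = 82.772 ms/bit.
Intercept: a = 473 − 82.772·log₂(3) = 341.810 ms.

341.8 ms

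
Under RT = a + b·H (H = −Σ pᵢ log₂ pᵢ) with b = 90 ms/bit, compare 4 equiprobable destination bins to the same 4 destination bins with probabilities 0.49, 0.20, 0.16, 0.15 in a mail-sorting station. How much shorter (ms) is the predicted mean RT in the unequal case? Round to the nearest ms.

18 ms

The RT saving is b·ΔH. Equiprobable H₀ = log₂(4) = 2.0000 bits; with the given probabilities H = 1.8022 bits.
b·(H₀ − H) = 90 × (2.0000 − 1.8022) = 17.80 ms.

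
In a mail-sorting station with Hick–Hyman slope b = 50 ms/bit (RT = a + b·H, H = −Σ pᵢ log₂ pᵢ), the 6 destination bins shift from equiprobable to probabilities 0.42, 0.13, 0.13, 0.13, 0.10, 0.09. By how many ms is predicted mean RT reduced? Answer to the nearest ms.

The RT saving is b·ΔH. Equiprobable H₀ = log₂(6) = 2.5850 bits; with the given probabilities H = 2.3184 bits.
b·(H₀ − H) = 50 × (2.5850 − 2.3184) = 13.33 ms.

13 ms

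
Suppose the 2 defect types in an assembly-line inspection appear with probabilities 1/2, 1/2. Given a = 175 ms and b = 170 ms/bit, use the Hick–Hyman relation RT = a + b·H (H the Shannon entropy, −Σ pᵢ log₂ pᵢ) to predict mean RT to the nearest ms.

345 ms

H = −Σ pᵢ log₂ pᵢ = 0.5·1 + 0.5·1 = 1.000 bits.
RT = 175 + 170 × 1.000 = 345.00 ms.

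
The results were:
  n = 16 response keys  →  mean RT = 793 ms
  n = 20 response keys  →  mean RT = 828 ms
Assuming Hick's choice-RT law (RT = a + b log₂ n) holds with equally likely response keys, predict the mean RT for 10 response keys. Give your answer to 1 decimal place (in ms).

Fit slope and intercept:
  b = (828 − 793) / (log₂ 20 − log₂ 16) = 35 / (4.3219 − 4) = 108.720 ms/bit
  a = 793 − 108.720 × 4 = 358.120 ms
Then RT(10) = 358.120 + 108.720 × log₂ 10 = 358.120 + 108.720 × 3.3219 ≈ 719.280 ms.

719.3 ms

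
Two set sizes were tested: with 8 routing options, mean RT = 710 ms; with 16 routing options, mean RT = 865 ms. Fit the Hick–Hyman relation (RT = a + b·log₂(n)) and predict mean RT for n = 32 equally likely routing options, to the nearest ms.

Solve the two-equation system in a and b:
  b = (865 − 710) / (log₂ 16 − log₂ 8) = 155 / (4 − 3) = 155 ms/bit
  a = 710 − 155 × 3 = 245 ms
Then RT(32) = 245 + 155 × log₂ 32 = 245 + 155 × 5 ≈ 1020.000 ms.

1020 ms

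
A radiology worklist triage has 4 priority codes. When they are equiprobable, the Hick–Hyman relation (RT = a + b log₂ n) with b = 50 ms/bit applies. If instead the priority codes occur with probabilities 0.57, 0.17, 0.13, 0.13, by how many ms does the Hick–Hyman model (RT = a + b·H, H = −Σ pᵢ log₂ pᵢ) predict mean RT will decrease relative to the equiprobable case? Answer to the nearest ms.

17 ms

The RT saving is b·ΔH. Equiprobable H₀ = log₂(4) = 2.0000 bits; with the given probabilities H = 1.6621 bits.
b·(H₀ − H) = 50 × (2.0000 − 1.6621) = 16.89 ms.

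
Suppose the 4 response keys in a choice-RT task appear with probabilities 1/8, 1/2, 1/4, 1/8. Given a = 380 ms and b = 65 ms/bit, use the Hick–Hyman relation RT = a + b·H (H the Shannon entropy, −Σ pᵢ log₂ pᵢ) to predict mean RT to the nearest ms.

494 ms

Each term −pᵢ log₂ pᵢ: 0.125·3 + 0.5·1 + 0.25·2 + 0.125·3; summed, H = 1.750 bits.
Mean RT = a + bH = 380 + 65·1.750 = 493.75 ms.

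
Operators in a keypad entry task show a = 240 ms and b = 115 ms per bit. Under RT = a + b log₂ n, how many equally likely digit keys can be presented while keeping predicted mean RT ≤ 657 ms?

115·log₂ n ≤ 657 − 240 = 417, giving log₂ n ≤ 3.6261 and n ≤ 12.347. The largest whole number is 12.

12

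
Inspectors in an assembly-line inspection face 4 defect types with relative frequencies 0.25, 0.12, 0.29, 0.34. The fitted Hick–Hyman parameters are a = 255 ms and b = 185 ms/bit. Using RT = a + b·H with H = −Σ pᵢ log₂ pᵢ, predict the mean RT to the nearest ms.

H = 0.25·log₂(1/0.25) + 0.12·log₂(1/0.12) + 0.29·log₂(1/0.29) + 0.34·log₂(1/0.34) = 1.9141 bits.
RT = 255 + 185 × 1.9141 = 609.12 ms.

609 ms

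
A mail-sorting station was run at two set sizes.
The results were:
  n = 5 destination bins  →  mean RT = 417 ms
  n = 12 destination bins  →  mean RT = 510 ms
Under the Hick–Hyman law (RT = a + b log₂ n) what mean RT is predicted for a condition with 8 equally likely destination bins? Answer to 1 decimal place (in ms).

466.9 ms

RT is linear in log₂ n, so two points fix the line:
  b = (510 − 417) / (log₂ 12 − log₂ 5) = 93 / (3.5850 − 2.3219) = 73.632 ms/bit
  a = 417 − 73.632 × 2.3219 = 246.031 ms
Then RT(8) = 246.031 + 73.632 × log₂ 8 = 246.031 + 73.632 × 3 ≈ 466.928 ms.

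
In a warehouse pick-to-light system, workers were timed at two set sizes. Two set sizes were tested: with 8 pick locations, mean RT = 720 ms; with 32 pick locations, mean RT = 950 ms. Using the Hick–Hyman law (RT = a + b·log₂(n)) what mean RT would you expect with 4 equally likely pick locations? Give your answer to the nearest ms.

605 ms

Fit slope and intercept:
  b = (950 − 720) / (log₂ 32 − log₂ 8) = 230 / (5 − 3) = 115 ms/bit
  a = 720 − 115 × 3 = 375 ms
Then RT(4) = 375 + 115 × log₂ 4 = 375 + 115 × 2 ≈ 605.000 ms.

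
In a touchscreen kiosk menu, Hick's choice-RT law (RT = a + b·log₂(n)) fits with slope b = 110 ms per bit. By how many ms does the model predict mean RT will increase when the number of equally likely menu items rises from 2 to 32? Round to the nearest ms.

440 ms

ΔRT = (a + b log₂ n₂) − (a + b log₂ n₁) = b·(log₂ n₂ − log₂ n₁).
log₂(32) − log₂(2) = log₂(32/2) = log₂(16) = 4.
ΔRT = 110 × 4.0000 = 440.000 ms.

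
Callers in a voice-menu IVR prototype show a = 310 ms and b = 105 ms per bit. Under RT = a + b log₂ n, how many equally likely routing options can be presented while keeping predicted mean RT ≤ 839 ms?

105·log₂ n ≤ 839 − 310 = 529, giving log₂ n ≤ 5.0381 and n ≤ 32.856. The largest whole number is 32.

32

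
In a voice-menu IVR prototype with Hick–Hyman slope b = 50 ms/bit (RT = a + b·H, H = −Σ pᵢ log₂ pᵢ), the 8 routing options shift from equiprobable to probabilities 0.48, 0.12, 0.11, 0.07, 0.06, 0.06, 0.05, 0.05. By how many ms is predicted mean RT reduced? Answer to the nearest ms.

Equiprobable entropy H₀ = log₂ 8 = 3.0000 bits.
Skewed entropy H = −Σ pᵢ log₂ pᵢ = 2.4134 bits.
ΔRT = b·(H₀ − H) = 50 × 0.5866 = 29.33 ms.

29 ms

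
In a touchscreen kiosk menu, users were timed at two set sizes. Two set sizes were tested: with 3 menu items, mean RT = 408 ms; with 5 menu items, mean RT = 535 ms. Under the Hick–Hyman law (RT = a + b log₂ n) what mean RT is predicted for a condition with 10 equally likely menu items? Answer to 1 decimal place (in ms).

With log₂ n on the abscissa the relation is linear; from the two conditions:
  b = (535 − 408) / (log₂ 5 − log₂ 3) = 127 / (2.3219 − 1.5850) = 172.328 ms/bit
  a = 408 − 172.328 × 1.5850 = 134.866 ms
Then RT(10) = 134.866 + 172.328 × log₂ 10 = 134.866 + 172.328 × 3.3219 ≈ 707.328 ms.

707.3 ms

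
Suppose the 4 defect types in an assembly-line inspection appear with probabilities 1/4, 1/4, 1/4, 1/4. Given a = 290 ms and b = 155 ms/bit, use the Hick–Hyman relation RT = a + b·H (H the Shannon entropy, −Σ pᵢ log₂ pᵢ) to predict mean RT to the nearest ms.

600 ms

Each term −pᵢ log₂ pᵢ: 0.25·2 + 0.25·2 + 0.25·2 + 0.25·2; summed, H = 2.000 bits.
Mean RT = a + bH = 290 + 155·2.000 = 600.00 ms.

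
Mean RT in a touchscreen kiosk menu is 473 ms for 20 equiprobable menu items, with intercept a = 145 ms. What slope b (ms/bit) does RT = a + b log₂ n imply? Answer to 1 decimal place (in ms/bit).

75.9 ms/bit

log₂(20) = 4.3219 bits.
b = (RT − a)/log₂ n = (473 − 145) / 4.3219 = 75.892 ms/bit.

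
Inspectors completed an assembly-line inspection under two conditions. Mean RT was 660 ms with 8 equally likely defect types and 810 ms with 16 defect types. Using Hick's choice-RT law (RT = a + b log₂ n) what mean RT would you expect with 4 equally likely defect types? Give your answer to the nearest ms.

510 ms

RT is linear in log₂ n, so two points fix the line:
  b = (810 − 660) / (log₂ 16 − log₂ 8) = 150 / (4 − 3) = 150 ms/bit
  a = 660 − 150 × 3 = 210 ms
Then RT(4) = 210 + 150 × log₂ 4 = 210 + 150 × 2 ≈ 510.000 ms.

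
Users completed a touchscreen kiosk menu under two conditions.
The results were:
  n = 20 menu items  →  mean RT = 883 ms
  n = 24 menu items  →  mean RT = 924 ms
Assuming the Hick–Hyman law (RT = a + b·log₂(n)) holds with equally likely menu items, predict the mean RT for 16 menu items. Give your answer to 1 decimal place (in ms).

Fit slope and intercept:
  b = (924 − 883) / (log₂ 24 − log₂ 20) = 41 / (4.5850 − 4.3219) = 155.873 ms/bit
  a = 883 − 155.873 × 4.3219 = 209.327 ms
Then RT(16) = 209.327 + 155.873 × log₂ 16 = 209.327 + 155.873 × 4 ≈ 832.820 ms.

832.8 ms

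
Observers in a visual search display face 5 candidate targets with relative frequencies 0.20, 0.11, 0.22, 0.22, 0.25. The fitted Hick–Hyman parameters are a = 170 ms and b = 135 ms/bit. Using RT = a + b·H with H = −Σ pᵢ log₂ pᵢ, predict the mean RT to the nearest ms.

477 ms

Entropy contributions −pᵢ log₂ pᵢ: 0.4644, 0.3503, 0.4806, 0.4806, 0.5000; sum H = 2.2758 bits.
RT = a + bH = 170 + 135·2.2758 = 477.24 ms.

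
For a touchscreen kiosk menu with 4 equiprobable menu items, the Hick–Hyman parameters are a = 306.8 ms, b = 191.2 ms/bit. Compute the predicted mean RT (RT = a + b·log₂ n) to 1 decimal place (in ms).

log₂(4) = 2 bits, so RT = 306.8 + 191.2 × 2 ≈ 689.200 ms.

689.2 ms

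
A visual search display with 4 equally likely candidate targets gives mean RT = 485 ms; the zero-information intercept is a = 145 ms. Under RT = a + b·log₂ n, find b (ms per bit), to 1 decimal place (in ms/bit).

170.0 ms/bit

4 alternatives carry log₂ 4 = 2 bits; the choice cost is 485 − 145 = 340 ms, so b = 340/2 = 170.000 ms/bit.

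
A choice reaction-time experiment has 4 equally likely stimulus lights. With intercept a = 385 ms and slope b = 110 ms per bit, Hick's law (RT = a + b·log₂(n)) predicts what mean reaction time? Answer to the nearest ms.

605 ms

log₂(4) = 2 bits, so RT = 385 + 110 × 2 ≈ 605.000 ms.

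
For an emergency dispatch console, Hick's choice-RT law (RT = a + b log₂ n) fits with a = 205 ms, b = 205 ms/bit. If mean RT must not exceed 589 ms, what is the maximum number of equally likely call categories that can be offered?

3

Set 205 + 205·log₂ n ≤ 589 → log₂ n ≤ (589 − 205)/205 = 1.8732.
So n ≤ 2^1.8732 = 3.663; the largest integer n is 3.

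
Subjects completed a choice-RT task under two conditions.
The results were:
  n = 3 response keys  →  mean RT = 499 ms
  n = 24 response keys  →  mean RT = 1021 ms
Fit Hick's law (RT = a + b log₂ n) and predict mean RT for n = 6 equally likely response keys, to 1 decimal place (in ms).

RT is linear in log₂ n, so two points fix the line:
  b = (1021 − 499) / (log₂ 24 − log₂ 3) = 522 / (4.5850 − 1.5850) = 174.000 ms/bit
  a = 499 − 174.000 × 1.5850 = 223.217 ms
Then RT(6) = 223.217 + 174.000 × log₂ 6 = 223.217 + 174.000 × 2.5850 ≈ 673.000 ms.

673.0 ms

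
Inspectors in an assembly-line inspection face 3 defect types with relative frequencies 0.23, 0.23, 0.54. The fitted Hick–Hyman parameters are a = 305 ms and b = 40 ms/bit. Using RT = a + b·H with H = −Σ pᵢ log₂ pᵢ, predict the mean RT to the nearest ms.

Entropy contributions −pᵢ log₂ pᵢ: 0.4877, 0.4877, 0.4800; sum H = 1.4554 bits.
RT = a + bH = 305 + 40·1.4554 = 363.22 ms.

363 ms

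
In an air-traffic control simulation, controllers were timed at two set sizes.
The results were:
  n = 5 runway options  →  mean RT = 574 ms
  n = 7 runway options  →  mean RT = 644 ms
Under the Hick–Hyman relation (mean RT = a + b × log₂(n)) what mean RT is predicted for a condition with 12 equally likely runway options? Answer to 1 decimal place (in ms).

756.1 ms

RT is linear in log₂ n, so two points fix the line:
  b = (644 − 574) / (log₂ 7 − log₂ 5) = 70 / (2.8074 − 2.3219) = 144.203 ms/bit
  a = 574 − 144.203 × 2.3219 = 239.171 ms
Then RT(12) = 239.171 + 144.203 × log₂ 12 = 239.171 + 144.203 × 3.5850 ≈ 756.133 ms.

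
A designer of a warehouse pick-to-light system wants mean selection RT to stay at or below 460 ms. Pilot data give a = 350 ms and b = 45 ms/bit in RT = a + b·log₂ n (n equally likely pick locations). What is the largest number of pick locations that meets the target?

45·log₂ n ≤ 460 − 350 = 110, giving log₂ n ≤ 2.4444 and n ≤ 5.443. The largest whole number is 5.

5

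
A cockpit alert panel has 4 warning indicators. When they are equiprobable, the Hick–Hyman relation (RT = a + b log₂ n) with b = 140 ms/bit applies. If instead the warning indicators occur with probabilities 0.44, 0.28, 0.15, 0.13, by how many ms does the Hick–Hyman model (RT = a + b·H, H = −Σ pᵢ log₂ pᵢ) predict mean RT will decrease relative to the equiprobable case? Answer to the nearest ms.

24 ms

The RT saving is b·ΔH. Equiprobable H₀ = log₂(4) = 2.0000 bits; with the given probabilities H = 1.8286 bits.
b·(H₀ − H) = 140 × (2.0000 − 1.8286) = 24.00 ms.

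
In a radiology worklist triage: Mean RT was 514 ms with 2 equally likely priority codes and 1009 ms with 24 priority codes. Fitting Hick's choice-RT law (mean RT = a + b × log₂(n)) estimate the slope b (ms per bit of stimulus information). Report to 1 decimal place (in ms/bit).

The slope on a log₂ axis is (1009 − 514) / (4.5850 − 1) = 138.077 ms/bit.

138.1 ms/bit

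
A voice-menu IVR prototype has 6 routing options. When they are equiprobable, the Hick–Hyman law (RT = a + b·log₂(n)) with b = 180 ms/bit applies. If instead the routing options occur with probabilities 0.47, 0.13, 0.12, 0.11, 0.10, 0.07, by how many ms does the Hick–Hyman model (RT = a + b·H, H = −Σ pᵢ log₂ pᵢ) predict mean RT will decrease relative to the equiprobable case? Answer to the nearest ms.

67 ms

Equiprobable entropy H₀ = log₂ 6 = 2.5850 bits.
Skewed entropy H = −Σ pᵢ log₂ pᵢ = 2.2127 bits.
ΔRT = b·(H₀ − H) = 180 × 0.3723 = 67.01 ms.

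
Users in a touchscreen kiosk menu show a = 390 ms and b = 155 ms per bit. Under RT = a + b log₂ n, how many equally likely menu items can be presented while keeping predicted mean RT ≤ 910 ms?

Set 390 + 155·log₂ n ≤ 910 → log₂ n ≤ (910 − 390)/155 = 3.3548.
So n ≤ 2^3.3548 = 10.231; the largest integer n is 10.

10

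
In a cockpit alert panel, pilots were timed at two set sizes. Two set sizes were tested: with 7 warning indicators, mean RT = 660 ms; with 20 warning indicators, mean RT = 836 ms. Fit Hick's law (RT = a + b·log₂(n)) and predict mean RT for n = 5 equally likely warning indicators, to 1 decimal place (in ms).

603.6 ms

Solve the two-equation system in a and b:
  b = (836 − 660) / (log₂ 20 − log₂ 7) = 176 / (4.3219 − 2.8074) = 116.204 ms/bit
  a = 660 − 116.204 × 2.8074 = 333.773 ms
Then RT(5) = 333.773 + 116.204 × log₂ 5 = 333.773 + 116.204 × 2.3219 ≈ 603.591 ms.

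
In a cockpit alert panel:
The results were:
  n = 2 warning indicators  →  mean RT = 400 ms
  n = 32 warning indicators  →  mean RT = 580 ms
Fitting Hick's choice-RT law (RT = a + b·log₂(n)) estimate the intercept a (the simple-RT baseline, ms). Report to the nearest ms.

b = (RT₂ − RT₁)/(log₂ n₂ − log₂ n₁) = (580 − 400)/(5 − 1) = 45 ms/bit.
Intercept: a = 400 − 45·log₂(2) = 355.000 ms.

355 ms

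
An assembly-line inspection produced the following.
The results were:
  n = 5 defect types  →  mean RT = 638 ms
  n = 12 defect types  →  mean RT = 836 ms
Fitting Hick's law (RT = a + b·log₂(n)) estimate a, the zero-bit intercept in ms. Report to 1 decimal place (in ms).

274.0 ms

b = (RT₂ − RT₁)/(log₂ n₂ − log₂ n₁) = (836 − 638)/(3.5850 − 2.3219) = 156.765 ms/bit.
Intercept: a = 638 − 156.765·log₂(5) = 274.002 ms.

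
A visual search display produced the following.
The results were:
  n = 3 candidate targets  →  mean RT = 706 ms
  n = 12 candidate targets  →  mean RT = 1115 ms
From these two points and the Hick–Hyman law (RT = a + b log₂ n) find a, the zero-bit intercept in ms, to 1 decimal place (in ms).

Slope: b = (1115 − 706) / (log₂ 12 − log₂ 3) = 409/2.0000 = 204.500 ms/bit.
Intercept: a = 706 − 204.500·log₂(3) = 381.875 ms.

381.9 ms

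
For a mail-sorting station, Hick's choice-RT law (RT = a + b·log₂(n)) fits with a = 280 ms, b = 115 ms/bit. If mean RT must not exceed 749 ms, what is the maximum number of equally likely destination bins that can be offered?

16

115·log₂ n ≤ 749 − 280 = 469, giving log₂ n ≤ 4.0783 and n ≤ 16.892. The largest whole number is 16.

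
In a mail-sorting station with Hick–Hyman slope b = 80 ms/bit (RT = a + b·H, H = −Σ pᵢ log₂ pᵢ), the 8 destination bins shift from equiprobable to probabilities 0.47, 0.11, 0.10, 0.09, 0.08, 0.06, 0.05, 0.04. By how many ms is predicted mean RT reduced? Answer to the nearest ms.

44 ms

The RT saving is b·ΔH. Equiprobable H₀ = log₂(8) = 3.0000 bits; with the given probabilities H = 2.4440 bits.
b·(H₀ − H) = 80 × (3.0000 − 2.4440) = 44.48 ms.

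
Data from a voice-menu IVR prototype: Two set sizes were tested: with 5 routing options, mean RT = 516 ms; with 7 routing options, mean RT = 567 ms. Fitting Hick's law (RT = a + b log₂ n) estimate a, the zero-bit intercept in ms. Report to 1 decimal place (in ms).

272.1 ms

b = (RT₂ − RT₁)/(log₂ n₂ − log₂ n₁) = (567 − 516)/(2.8074 − 2.3219) = 105.062 ms/bit.
Intercept: a = 516 − 105.062·log₂(5) = 272.053 ms.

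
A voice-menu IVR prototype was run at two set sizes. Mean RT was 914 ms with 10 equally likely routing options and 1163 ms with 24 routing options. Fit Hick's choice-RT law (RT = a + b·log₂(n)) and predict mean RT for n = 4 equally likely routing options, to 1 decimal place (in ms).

With log₂ n on the abscissa the relation is linear; from the two conditions:
  b = (1163 − 914) / (log₂ 24 − log₂ 10) = 249 / (4.5850 − 3.3219) = 197.144 ms/bit
  a = 914 − 197.144 × 3.3219 = 259.101 ms
Then RT(4) = 259.101 + 197.144 × log₂ 4 = 259.101 + 197.144 × 2 ≈ 653.389 ms.

653.4 ms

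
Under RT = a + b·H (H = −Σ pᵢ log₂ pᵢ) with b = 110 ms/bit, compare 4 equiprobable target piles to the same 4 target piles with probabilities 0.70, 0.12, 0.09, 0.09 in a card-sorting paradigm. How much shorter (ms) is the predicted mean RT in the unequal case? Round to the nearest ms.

71 ms

The RT saving is b·ΔH. Equiprobable H₀ = log₂(4) = 2.0000 bits; with the given probabilities H = 1.3526 bits.
b·(H₀ − H) = 110 × (2.0000 − 1.3526) = 71.22 ms.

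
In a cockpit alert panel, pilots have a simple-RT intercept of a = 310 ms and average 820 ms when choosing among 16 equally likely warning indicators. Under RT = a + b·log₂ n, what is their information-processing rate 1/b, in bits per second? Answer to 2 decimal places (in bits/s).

7.84 bits/s

Choice component = 820 − 310 = 510 ms over log₂(16) = 4 bits.
b = 510 / 4 = 127.500 ms/bit, so 1/b = 7.843 bits/s.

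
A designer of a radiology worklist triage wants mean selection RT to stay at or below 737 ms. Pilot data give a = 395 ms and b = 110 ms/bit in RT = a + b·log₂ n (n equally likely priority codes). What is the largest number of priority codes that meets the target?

Set 395 + 110·log₂ n ≤ 737 → log₂ n ≤ (737 − 395)/110 = 3.1091.
So n ≤ 2^3.1091 = 8.628; the largest integer n is 8.

8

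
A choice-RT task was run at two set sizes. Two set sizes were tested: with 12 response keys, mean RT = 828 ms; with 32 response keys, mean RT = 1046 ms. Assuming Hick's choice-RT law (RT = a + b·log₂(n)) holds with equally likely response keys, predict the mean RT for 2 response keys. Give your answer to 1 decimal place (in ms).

429.8 ms

Solve the two-equation system in a and b:
  b = (1046 − 828) / (log₂ 32 − log₂ 12) = 218 / (5 − 3.5850) = 154.060 ms/bit
  a = 828 − 154.060 × 3.5850 = 275.702 ms
Then RT(2) = 275.702 + 154.060 × log₂ 2 = 275.702 + 154.060 × 1 ≈ 429.762 ms.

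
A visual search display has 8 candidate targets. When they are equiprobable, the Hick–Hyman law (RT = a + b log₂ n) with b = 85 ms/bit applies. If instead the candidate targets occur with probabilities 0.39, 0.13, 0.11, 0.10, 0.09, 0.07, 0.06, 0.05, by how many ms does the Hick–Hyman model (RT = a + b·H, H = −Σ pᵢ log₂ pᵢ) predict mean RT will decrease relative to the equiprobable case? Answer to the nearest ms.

31 ms

Equiprobable entropy H₀ = log₂ 8 = 3.0000 bits.
Skewed entropy H = −Σ pᵢ log₂ pᵢ = 2.6358 bits.
ΔRT = b·(H₀ − H) = 85 × 0.3642 = 30.96 ms.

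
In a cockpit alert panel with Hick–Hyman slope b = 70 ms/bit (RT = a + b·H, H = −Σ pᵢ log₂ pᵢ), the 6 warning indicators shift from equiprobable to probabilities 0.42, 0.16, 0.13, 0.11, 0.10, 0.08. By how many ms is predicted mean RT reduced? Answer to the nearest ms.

The RT saving is b·ΔH. Equiprobable H₀ = log₂(6) = 2.5850 bits; with the given probabilities H = 2.3053 bits.
b·(H₀ − H) = 70 × (2.5850 − 2.3053) = 19.58 ms.

20 ms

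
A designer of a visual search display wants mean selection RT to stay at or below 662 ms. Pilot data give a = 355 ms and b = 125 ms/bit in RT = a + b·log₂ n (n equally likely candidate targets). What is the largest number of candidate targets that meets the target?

Set 355 + 125·log₂ n ≤ 662 → log₂ n ≤ (662 − 355)/125 = 2.4560.
So n ≤ 2^2.4560 = 5.487; the largest integer n is 5.

5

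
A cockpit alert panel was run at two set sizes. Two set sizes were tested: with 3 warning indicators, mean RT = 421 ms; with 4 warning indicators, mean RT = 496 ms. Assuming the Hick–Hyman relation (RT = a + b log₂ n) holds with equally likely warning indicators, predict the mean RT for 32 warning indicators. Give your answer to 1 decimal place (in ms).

1038.1 ms

RT is linear in log₂ n, so two points fix the line:
  b = (496 − 421) / (log₂ 4 − log₂ 3) = 75 / (2 − 1.5850) = 180.707 ms/bit
  a = 421 − 180.707 × 1.5850 = 134.587 ms
Then RT(32) = 134.587 + 180.707 × log₂ 32 = 134.587 + 180.707 × 5 ≈ 1038.120 ms.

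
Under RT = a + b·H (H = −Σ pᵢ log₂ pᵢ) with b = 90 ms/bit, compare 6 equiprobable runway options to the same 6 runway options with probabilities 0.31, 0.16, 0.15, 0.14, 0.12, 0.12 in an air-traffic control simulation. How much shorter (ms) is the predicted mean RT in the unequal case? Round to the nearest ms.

The RT saving is b·ΔH. Equiprobable H₀ = log₂(6) = 2.5850 bits; with the given probabilities H = 2.4886 bits.
b·(H₀ − H) = 90 × (2.5850 − 2.4886) = 8.67 ms.

9 ms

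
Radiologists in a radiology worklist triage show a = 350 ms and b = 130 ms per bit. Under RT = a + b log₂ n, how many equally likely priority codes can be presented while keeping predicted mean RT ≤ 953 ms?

24

Information budget: (953 − 350)/130 = 4.6385 bits, so n ≤ 2^4.6385 = 24.907 → at most 24.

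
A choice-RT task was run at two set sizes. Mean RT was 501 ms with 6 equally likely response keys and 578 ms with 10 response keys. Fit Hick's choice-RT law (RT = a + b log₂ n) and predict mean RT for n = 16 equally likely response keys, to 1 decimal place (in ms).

Fit slope and intercept:
  b = (578 − 501) / (log₂ 10 − log₂ 6) = 77 / (3.3219 − 2.5850) = 104.482 ms/bit
  a = 501 − 104.482 × 2.5850 = 230.917 ms
Then RT(16) = 230.917 + 104.482 × log₂ 16 = 230.917 + 104.482 × 4 ≈ 648.847 ms.

648.8 ms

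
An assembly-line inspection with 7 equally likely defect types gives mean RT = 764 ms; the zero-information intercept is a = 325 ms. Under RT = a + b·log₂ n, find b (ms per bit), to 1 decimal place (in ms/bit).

log₂(7) = 2.8074 bits.
b = (RT − a)/log₂ n = (764 − 325) / 2.8074 = 156.375 ms/bit.

156.4 ms/bit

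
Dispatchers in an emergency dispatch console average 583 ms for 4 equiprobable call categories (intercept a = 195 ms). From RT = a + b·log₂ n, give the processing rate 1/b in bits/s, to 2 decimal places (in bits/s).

5.15 bits/s

b = (583 − 195)/log₂ 4 = 388/2 = 194.000 ms per bit = 0.19400 s/bit; the reciprocal is 5.155 bits/s.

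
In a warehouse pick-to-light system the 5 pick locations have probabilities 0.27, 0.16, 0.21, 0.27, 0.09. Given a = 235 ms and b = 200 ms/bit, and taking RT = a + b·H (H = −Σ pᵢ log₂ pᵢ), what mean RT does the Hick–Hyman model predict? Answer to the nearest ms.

Entropy contributions −pᵢ log₂ pᵢ: 0.5100, 0.4230, 0.4728, 0.5100, 0.3127; sum H = 2.2285 bits.
RT = a + bH = 235 + 200·2.2285 = 680.71 ms.

681 ms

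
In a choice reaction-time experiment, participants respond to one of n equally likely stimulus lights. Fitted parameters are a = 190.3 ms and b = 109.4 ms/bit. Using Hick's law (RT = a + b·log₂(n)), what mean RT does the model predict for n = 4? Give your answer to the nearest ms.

log₂(4) = 2 bits, so RT = 190.3 + 109.4 × 2 ≈ 409.100 ms.

409 ms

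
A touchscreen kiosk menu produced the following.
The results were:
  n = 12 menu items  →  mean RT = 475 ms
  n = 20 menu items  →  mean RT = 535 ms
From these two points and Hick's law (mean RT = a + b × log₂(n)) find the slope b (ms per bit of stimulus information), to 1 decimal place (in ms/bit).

The slope on a log₂ axis is (535 − 475) / (4.3219 − 3.5850) = 81.415 ms/bit.

81.4 ms/bit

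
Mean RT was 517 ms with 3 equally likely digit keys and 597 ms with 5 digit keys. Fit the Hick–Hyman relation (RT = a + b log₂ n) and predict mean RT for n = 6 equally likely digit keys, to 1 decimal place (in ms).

Fit slope and intercept:
  b = (597 − 517) / (log₂ 5 − log₂ 3) = 80 / (2.3219 − 1.5850) = 108.553 ms/bit
  a = 517 − 108.553 × 1.5850 = 344.947 ms
Then RT(6) = 344.947 + 108.553 × log₂ 6 = 344.947 + 108.553 × 2.5850 ≈ 625.553 ms.

625.6 ms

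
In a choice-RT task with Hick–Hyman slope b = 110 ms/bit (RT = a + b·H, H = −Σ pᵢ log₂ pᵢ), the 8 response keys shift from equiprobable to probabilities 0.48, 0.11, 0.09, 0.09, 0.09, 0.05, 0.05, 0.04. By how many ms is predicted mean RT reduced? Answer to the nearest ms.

64 ms

The RT saving is b·ΔH. Equiprobable H₀ = log₂(8) = 3.0000 bits; with the given probabilities H = 2.4145 bits.
b·(H₀ − H) = 110 × (3.0000 − 2.4145) = 64.41 ms.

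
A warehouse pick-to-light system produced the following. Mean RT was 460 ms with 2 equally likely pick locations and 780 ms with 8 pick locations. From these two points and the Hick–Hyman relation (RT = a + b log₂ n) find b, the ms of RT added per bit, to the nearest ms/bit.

The slope on a log₂ axis is (780 − 460) / (3 − 1) = 160 ms/bit.

160 ms/bit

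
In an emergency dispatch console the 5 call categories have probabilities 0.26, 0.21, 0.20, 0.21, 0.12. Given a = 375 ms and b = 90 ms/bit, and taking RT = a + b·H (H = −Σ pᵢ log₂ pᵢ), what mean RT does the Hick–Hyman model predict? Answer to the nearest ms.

580 ms

Entropy contributions −pᵢ log₂ pᵢ: 0.5053, 0.4728, 0.4644, 0.4728, 0.3671; sum H = 2.2824 bits.
RT = a + bH = 375 + 90·2.2824 = 580.41 ms.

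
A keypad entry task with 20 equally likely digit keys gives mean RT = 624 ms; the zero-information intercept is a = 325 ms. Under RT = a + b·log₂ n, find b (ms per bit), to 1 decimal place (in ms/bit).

b = (624 − 325) / log₂(20) = 299 / 4.3219 = 69.182 ms/bit.

69.2 ms/bit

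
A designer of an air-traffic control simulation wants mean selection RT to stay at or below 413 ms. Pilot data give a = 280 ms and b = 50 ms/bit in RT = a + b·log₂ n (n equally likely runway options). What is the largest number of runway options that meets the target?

Information budget: (413 − 280)/50 = 2.6600 bits, so n ≤ 2^2.6600 = 6.320 → at most 6.

6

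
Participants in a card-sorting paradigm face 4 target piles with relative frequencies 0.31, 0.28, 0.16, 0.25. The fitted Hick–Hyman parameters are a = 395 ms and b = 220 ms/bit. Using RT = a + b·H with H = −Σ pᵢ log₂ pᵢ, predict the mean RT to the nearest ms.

826 ms

Entropy contributions −pᵢ log₂ pᵢ: 0.5238, 0.5142, 0.4230, 0.5000; sum H = 1.9610 bits.
RT = a + bH = 395 + 220·1.9610 = 826.43 ms.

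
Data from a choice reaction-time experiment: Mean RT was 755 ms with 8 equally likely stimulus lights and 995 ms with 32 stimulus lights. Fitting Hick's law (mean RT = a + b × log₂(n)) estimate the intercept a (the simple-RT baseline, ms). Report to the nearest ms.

b = (RT₂ − RT₁)/(log₂ n₂ − log₂ n₁) = (995 − 755)/(5 − 3) = 120 ms/bit.
Intercept: a = 755 − 120·log₂(8) = 395.000 ms.

395 ms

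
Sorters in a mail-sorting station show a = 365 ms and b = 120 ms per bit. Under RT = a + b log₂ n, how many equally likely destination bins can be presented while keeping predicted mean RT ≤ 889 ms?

20

Set 365 + 120·log₂ n ≤ 889 → log₂ n ≤ (889 − 365)/120 = 4.3667.
So n ≤ 2^4.3667 = 20.630; the largest integer n is 20.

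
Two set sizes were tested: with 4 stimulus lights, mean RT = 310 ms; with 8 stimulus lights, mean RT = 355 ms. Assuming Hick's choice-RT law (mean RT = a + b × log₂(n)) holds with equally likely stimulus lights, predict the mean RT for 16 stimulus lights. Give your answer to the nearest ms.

Solve the two-equation system in a and b:
  b = (355 − 310) / (log₂ 8 − log₂ 4) = 45 / (3 − 2) = 45 ms/bit
  a = 310 − 45 × 2 = 220 ms
Then RT(16) = 220 + 45 × log₂ 16 = 220 + 45 × 4 ≈ 400.000 ms.

400 ms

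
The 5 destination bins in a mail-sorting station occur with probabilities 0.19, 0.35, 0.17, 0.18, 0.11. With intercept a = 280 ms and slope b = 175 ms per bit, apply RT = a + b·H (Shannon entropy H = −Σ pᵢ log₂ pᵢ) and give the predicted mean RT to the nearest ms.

Entropy contributions −pᵢ log₂ pᵢ: 0.4552, 0.5301, 0.4346, 0.4453, 0.3503; sum H = 2.2155 bits.
RT = a + bH = 280 + 175·2.2155 = 667.71 ms.

668 ms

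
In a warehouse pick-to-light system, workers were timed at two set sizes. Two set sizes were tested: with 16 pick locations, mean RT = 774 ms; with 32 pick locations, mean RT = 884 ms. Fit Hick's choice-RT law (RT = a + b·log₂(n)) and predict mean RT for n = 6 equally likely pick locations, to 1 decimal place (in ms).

RT is linear in log₂ n, so two points fix the line:
  b = (884 − 774) / (log₂ 32 − log₂ 16) = 110 / (5 − 4) = 110.000 ms/bit
  a = 774 − 110.000 × 4 = 334.000 ms
Then RT(6) = 334.000 + 110.000 × log₂ 6 = 334.000 + 110.000 × 2.5850 ≈ 618.346 ms.

618.3 ms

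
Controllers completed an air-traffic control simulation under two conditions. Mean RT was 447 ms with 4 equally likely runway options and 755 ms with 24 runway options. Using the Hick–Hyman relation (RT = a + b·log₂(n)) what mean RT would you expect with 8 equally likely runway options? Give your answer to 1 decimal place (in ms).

566.2 ms

With log₂ n on the abscissa the relation is linear; from the two conditions:
  b = (755 − 447) / (log₂ 24 − log₂ 4) = 308 / (4.5850 − 2) = 119.151 ms/bit
  a = 447 − 119.151 × 2 = 208.699 ms
Then RT(8) = 208.699 + 119.151 × log₂ 8 = 208.699 + 119.151 × 3 ≈ 566.151 ms.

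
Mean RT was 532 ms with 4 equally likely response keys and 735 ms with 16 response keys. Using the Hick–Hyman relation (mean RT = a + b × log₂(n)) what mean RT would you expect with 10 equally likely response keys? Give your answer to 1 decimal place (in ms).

666.2 ms

RT is linear in log₂ n, so two points fix the line:
  b = (735 − 532) / (log₂ 16 − log₂ 4) = 203 / (4 − 2) = 101.500 ms/bit
  a = 532 − 101.500 × 2 = 329.000 ms
Then RT(10) = 329.000 + 101.500 × log₂ 10 = 329.000 + 101.500 × 3.3219 ≈ 666.176 ms.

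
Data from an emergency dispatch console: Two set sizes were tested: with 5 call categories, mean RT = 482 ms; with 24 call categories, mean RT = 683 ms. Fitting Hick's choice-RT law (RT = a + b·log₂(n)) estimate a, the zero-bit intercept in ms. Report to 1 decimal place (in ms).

275.8 ms

Slope: b = (683 − 482) / (log₂ 24 − log₂ 5) = 201/2.2630 = 88.819 ms/bit.
Intercept: a = 482 − 88.819·log₂(5) = 275.769 ms.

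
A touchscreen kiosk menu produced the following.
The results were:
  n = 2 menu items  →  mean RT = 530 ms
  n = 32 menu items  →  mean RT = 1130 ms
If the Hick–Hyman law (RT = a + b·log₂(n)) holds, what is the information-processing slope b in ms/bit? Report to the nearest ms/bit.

150 ms/bit

Slope: b = (1130 − 530) / (log₂ 32 − log₂ 2) = 600/4.0000 = 150 ms/bit.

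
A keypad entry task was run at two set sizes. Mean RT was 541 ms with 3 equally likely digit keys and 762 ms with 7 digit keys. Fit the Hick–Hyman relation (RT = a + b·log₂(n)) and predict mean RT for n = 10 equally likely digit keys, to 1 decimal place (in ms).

855.0 ms

With log₂ n on the abscissa the relation is linear; from the two conditions:
  b = (762 − 541) / (log₂ 7 − log₂ 3) = 221 / (2.8074 − 1.5850) = 180.793 ms/bit
  a = 541 − 180.793 × 1.5850 = 254.450 ms
Then RT(10) = 254.450 + 180.793 × log₂ 10 = 254.450 + 180.793 × 3.3219 ≈ 855.031 ms.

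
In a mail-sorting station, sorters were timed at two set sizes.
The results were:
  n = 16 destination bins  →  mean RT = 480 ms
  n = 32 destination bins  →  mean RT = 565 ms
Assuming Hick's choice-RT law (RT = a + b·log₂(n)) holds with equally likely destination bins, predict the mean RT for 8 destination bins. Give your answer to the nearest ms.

With log₂ n on the abscissa the relation is linear; from the two conditions:
  b = (565 − 480) / (log₂ 32 − log₂ 16) = 85 / (5 − 4) = 85 ms/bit
  a = 480 − 85 × 4 = 140 ms
Then RT(8) = 140 + 85 × log₂ 8 = 140 + 85 × 3 ≈ 395.000 ms.

395 ms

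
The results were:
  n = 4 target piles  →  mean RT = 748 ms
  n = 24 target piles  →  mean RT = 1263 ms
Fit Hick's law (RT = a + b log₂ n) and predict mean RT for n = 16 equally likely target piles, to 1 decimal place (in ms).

With log₂ n on the abscissa the relation is linear; from the two conditions:
  b = (1263 − 748) / (log₂ 24 − log₂ 4) = 515 / (4.5850 − 2) = 199.229 ms/bit
  a = 748 − 199.229 × 2 = 349.542 ms
Then RT(16) = 349.542 + 199.229 × log₂ 16 = 349.542 + 199.229 × 4 ≈ 1146.458 ms.

1146.5 ms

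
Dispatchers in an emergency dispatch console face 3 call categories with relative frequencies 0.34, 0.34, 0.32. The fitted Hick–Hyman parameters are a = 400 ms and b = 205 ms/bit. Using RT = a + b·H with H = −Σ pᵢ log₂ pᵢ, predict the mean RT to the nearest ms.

725 ms

H = 0.34·log₂(1/0.34) + 0.34·log₂(1/0.34) + 0.32·log₂(1/0.32) = 1.5844 bits.
RT = 400 + 205 × 1.5844 = 724.80 ms.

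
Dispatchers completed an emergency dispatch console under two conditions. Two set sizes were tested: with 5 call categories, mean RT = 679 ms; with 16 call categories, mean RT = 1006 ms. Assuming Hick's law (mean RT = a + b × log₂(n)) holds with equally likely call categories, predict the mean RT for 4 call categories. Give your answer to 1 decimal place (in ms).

616.3 ms

RT is linear in log₂ n, so two points fix the line:
  b = (1006 − 679) / (log₂ 16 − log₂ 5) = 327 / (4 − 2.3219) = 194.867 ms/bit
  a = 679 − 194.867 × 2.3219 = 226.534 ms
Then RT(4) = 226.534 + 194.867 × log₂ 4 = 226.534 + 194.867 × 2 ≈ 616.267 ms.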